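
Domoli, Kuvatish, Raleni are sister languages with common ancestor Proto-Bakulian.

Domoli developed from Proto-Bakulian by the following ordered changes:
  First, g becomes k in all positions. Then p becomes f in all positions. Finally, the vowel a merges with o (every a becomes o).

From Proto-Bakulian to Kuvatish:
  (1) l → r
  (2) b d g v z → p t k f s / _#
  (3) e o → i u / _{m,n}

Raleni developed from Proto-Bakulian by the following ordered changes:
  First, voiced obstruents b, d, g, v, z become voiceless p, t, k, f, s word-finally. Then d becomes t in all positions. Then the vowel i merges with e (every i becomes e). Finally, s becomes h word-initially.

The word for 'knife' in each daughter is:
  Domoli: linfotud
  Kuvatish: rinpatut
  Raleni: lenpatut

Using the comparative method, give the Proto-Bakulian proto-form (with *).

*linpatud

Position 1: Domoli has l, Kuvatish has r, Raleni has l. Domoli preserves l here (none of its changes turn any other segment into l), so the proto-segment is *l.
Position 5: Domoli has o, Kuvatish has a, Raleni has a. Kuvatish preserves a here (none of its changes turn any other segment into a), so the proto-segment is *a.
This points to *linpatud. Verify forward in each daughter:
Domoli: *linpatud
  linpatud (rule 1 does not apply)
  linpatud → linfatud   [unconditioned shift]
  linfatud → linfotud   [vowel merger]
  giving Domoli linfotud.
Kuvatish: start from *linpatud.
  rule 1 (unconditioned shift): linpatud → rinpatud
  rule 2 (final devoicing): rinpatud → rinpatut
  rule 3: no change — rinpatut
  ⇒ Kuvatish rinpatut
Raleni: *linpatud
  linpatud → linpatut   [final devoicing]
  linpatut (rule 2 does not apply)
  linpatut → lenpatut   [vowel merger]
  lenpatut (rule 4 does not apply)
  giving Raleni lenpatut.
No other proto-form is consistent with every reflex, so the reconstruction is *linpatud.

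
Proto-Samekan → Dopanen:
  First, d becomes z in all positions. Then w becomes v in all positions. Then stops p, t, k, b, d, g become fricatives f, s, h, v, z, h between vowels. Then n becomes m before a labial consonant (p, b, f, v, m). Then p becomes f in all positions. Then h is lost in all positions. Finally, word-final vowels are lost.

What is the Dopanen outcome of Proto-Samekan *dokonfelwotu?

zoomfelvos

Dopanen: start from *dokonfelwotu.
  rule 1 (unconditioned shift): dokonfelwotu → zokonfelwotu
  rule 2 (unconditioned shift): zokonfelwotu → zokonfelvotu
  rule 3 (intervocalic lenition): zokonfelvotu → zohonfelvosu
  rule 4 (nasal place assimilation): zohonfelvosu → zohomfelvosu
  rule 5: no change — zohomfelvosu
  rule 6 (h-loss): zohomfelvosu → zoomfelvosu
  rule 7 (apocope): zoomfelvosu → zoomfelvos
  ⇒ Dopanen zoomfelvos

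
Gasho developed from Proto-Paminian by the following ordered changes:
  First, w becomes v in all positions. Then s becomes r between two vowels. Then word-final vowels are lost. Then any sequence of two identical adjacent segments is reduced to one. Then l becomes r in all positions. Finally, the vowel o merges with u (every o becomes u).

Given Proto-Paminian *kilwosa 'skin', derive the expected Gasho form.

Gasho: *kilwosa
  kilwosa → kilvosa   [unconditioned shift]
  kilvosa → kilvora   [rhotacism]
  kilvora → kilvor   [apocope]
  kilvor (rule 4 does not apply)
  kilvor → kirvor   [unconditioned shift]
  kirvor → kirvur   [vowel merger]
  giving Gasho kirvur.

kirvur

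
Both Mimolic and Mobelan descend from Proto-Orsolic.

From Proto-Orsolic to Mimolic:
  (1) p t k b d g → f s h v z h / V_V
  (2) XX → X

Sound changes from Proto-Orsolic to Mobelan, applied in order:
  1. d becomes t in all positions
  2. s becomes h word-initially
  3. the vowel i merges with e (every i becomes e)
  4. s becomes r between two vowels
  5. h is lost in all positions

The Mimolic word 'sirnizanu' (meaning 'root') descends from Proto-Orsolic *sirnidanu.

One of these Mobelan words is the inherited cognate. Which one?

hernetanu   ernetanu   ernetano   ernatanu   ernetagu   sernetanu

Mobelan: start from *sirnidanu.
  rule 1 (unconditioned shift): sirnidanu → sirnitanu
  rule 2 (debuccalisation): sirnitanu → hirnitanu
  rule 3 (vowel merger): hirnitanu → hernetanu
  rule 4: no change — hernetanu
  rule 5 (h-loss): hernetanu → ernetanu
  ⇒ Mobelan ernetanu
The other candidates each miss or misapply at least one Mobelan change.

ernetanu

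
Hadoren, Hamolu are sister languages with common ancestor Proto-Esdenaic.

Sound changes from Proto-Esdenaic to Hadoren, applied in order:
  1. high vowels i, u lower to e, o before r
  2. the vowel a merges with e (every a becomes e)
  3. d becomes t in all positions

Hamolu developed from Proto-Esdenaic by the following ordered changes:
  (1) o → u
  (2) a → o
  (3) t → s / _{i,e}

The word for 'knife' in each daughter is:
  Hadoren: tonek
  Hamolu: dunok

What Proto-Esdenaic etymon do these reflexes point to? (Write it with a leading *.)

*donak

Position 2: Hadoren has o, Hamolu has u. Taking the neighbouring segments as reconstructed: Hadoren o can only go back to *o; Hamolu u could go back to *o or *u — the one source consistent with every daughter is *o.
Position 1: Hadoren has t, Hamolu has d. Hamolu preserves d here (none of its changes turn any other segment into d), so the proto-segment is *d.
This points to *donak. Verify forward in each daughter:
Hadoren: *donak > donek > tonek  (by vowel merger, unconditioned shift)
Hamolu: *donak
  donak → dunak   [vowel merger]
  dunak → dunok   [vowel merger]
  dunok (rule 3 does not apply)
  giving Hamolu dunok.
No other proto-form is consistent with every reflex, so the reconstruction is *donak.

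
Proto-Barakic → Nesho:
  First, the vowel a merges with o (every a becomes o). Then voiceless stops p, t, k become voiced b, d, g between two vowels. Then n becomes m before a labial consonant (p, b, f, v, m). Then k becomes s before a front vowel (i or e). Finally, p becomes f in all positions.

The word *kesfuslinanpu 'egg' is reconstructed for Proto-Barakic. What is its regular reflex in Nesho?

sesfuslinomfu

Nesho: start from *kesfuslinanpu.
  rule 1 (vowel merger): kesfuslinanpu → kesfuslinonpu
  rule 2: no change — kesfuslinonpu
  rule 3 (nasal place assimilation): kesfuslinonpu → kesfuslinompu
  rule 4 (palatalisation): kesfuslinompu → sesfuslinompu
  rule 5 (unconditioned shift): sesfuslinompu → sesfuslinomfu
  ⇒ Nesho sesfuslinomfu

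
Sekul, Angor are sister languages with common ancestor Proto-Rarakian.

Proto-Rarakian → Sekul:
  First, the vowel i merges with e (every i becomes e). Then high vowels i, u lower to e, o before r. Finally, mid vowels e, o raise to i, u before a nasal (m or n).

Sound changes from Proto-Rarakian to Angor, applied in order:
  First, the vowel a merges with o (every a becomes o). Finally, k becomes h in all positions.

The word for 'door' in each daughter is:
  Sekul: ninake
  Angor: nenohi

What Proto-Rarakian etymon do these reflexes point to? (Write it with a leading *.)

*nenaki

Position 5: Sekul has k, Angor has h. Sekul preserves k here (none of its changes turn any other segment into k), so the proto-segment is *k.
Position 2: Sekul has i, Angor has e. Angor preserves e here (none of its changes turn any other segment into e), so the proto-segment is *e.
Position 4: Sekul has a, Angor has o. Sekul preserves a here (none of its changes turn any other segment into a), so the proto-segment is *a.
This points to *nenaki. Verify forward in each daughter:
Sekul: *nenaki
  nenaki → nenake   [vowel merger]
  nenake (rule 2 does not apply)
  nenake → ninake   [pre-nasal raising]
  giving Sekul ninake.
Angor: *nenaki > nenoki > nenohi  (by vowel merger, unconditioned shift)
No other proto-form is consistent with every reflex, so the reconstruction is *nenaki.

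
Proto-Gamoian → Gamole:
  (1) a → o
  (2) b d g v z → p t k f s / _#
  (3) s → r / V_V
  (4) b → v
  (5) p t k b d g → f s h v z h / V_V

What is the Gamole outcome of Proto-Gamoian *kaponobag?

kofonovok

Gamole: *kaponobag > koponobog > koponobok > koponovok > kofonovok  (by vowel merger, final devoicing, unconditioned shift, intervocalic lenition)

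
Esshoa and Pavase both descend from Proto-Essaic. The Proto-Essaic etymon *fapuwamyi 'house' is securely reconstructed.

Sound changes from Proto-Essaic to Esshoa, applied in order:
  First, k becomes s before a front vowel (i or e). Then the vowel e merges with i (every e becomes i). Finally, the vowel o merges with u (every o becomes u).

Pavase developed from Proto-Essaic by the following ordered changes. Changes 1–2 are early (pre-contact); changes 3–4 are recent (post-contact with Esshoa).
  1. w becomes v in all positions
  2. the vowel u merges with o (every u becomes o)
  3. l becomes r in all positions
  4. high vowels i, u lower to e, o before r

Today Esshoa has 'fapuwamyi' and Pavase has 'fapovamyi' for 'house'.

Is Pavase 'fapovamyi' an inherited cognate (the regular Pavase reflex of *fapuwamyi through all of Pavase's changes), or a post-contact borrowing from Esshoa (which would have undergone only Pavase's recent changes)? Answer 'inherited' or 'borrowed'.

inherited

If inherited, *fapuwamyi would pass through all of Pavase's changes:
Pavase: *fapuwamyi
  fapuwamyi → fapuvamyi   [unconditioned shift]
  fapuvamyi → fapovamyi   [vowel merger]
  fapovamyi (rule 3 does not apply)
  fapovamyi (rule 4 does not apply)
  giving Pavase fapovamyi.
If borrowed from Esshoa 'fapuwamyi' after the early changes, it would undergo only the recent ones:
  rule 3 (unconditioned shift): no change (fapuwamyi)
  rule 4 (pre-rhotic lowering): no change (fapuwamyi)
  ⇒ as a loan: fapuwamyi
Pavase 'fapovamyi' matches the inherited outcome exactly, so it is an inherited cognate, not a loan.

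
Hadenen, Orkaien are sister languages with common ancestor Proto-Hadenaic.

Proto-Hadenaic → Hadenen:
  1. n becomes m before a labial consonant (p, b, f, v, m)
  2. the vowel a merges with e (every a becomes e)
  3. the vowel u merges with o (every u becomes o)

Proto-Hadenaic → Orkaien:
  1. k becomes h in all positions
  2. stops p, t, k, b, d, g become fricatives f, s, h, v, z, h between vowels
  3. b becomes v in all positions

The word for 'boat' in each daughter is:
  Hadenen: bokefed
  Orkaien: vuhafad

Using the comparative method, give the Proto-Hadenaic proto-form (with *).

Position 3: Hadenen has k, Orkaien has h. Hadenen preserves k here (none of its changes turn any other segment into k), so the proto-segment is *k.
Position 6: Hadenen has e, Orkaien has a. Orkaien preserves a here (none of its changes turn any other segment into a), so the proto-segment is *a.
This points to *bukafad. Verify forward in each daughter:
Hadenen: *bukafad
  bukafad (rule 1 does not apply)
  bukafad → bukefed   [vowel merger]
  bukefed → bokefed   [vowel merger]
  giving Hadenen bokefed.
Orkaien: *bukafad > buhafad > vuhafad  (by unconditioned shift, unconditioned shift)
Only *bukafad yields all of Hadenen bokefed, Orkaien vuhafad.

*bukafad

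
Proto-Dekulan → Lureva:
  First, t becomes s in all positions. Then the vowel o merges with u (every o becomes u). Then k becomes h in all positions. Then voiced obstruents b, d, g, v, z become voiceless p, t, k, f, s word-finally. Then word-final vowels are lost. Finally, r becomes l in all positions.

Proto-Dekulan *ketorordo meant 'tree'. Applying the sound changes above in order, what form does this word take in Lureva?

Lureva: *ketorordo > kesorordo > kesururdu > hesururdu > hesururd > hesululd  (by unconditioned shift, vowel merger, unconditioned shift, apocope, unconditioned shift)

hesululd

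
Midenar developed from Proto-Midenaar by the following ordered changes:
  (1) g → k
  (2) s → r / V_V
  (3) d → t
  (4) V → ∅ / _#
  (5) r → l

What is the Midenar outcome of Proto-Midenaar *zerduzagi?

Midenar: start from *zerduzagi.
  rule 1 (unconditioned shift): zerduzagi → zerduzaki
  rule 2: no change — zerduzaki
  rule 3 (unconditioned shift): zerduzaki → zertuzaki
  rule 4 (apocope): zertuzaki → zertuzak
  rule 5 (unconditioned shift): zertuzak → zeltuzak
  ⇒ Midenar zeltuzak

zeltuzak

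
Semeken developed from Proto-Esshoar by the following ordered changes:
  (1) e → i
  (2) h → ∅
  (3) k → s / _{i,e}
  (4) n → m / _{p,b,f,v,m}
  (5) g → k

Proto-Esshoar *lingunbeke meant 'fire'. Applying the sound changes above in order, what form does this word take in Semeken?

Semeken: *lingunbeke
  lingunbeke → lingunbiki   [vowel merger]
  lingunbiki (rule 2 does not apply)
  lingunbiki → lingunbisi   [palatalisation]
  lingunbisi → lingumbisi   [nasal place assimilation]
  lingumbisi → linkumbisi   [unconditioned shift]
  giving Semeken linkumbisi.

linkumbisi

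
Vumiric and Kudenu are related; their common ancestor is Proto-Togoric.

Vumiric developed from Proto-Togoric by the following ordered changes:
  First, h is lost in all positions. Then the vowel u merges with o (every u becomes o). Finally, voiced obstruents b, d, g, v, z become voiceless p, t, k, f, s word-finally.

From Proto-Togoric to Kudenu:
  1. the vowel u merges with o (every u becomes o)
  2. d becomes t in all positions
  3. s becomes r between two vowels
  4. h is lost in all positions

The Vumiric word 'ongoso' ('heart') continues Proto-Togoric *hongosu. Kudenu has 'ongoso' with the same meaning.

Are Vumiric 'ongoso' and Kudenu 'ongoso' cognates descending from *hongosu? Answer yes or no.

Derive the expected Kudenu reflex of *hongosu:
Kudenu: start from *hongosu.
  rule 1 (vowel merger): hongosu → hongoso
  rule 2: no change — hongoso
  rule 3 (rhotacism): hongoso → hongoro
  rule 4 (h-loss): hongoro → ongoro
  ⇒ Kudenu ongoro
The regular Kudenu reflex would be 'ongoro', but the attested form is 'ongoso'. The correspondence is irregular, so they are not cognates (the Kudenu form has a different source).

no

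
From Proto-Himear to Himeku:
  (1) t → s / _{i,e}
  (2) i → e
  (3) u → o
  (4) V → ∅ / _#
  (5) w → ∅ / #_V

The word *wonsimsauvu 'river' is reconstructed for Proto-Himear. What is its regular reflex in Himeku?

onsemsaov

Himeku: *wonsimsauvu
  wonsimsauvu (rule 1 does not apply)
  wonsimsauvu → wonsemsauvu   [vowel merger]
  wonsemsauvu → wonsemsaovo   [vowel merger]
  wonsemsaovo → wonsemsaov   [apocope]
  wonsemsaov → onsemsaov   [glide loss]
  giving Himeku onsemsaov.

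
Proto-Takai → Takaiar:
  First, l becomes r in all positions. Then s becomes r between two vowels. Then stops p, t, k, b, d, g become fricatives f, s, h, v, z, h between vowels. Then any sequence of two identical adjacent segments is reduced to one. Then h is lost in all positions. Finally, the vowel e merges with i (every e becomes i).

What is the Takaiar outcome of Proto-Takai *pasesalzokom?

parirarzoom

Takaiar: *pasesalzokom
  pasesalzokom → pasesarzokom   [unconditioned shift]
  pasesarzokom → parerarzokom   [rhotacism]
  parerarzokom → parerarzohom   [intervocalic lenition]
  parerarzohom (rule 4 does not apply)
  parerarzohom → parerarzoom   [h-loss]
  parerarzoom → parirarzoom   [vowel merger]
  giving Takaiar parirarzoom.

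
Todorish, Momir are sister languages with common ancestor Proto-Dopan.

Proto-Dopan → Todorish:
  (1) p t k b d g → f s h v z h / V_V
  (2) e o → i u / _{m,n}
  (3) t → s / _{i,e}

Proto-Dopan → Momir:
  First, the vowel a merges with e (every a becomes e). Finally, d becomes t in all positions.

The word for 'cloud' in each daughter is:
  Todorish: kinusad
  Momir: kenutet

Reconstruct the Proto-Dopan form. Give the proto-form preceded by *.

Position 2: Todorish has i, Momir has e. Taking the neighbouring segments as reconstructed: Todorish i could go back to *e or *i; Momir e could go back to *a or *e — the one source consistent with every daughter is *e.
Position 6: Todorish has a, Momir has e. Todorish preserves a here (none of its changes turn any other segment into a), so the proto-segment is *a.
Position 7: Todorish has d, Momir has t. Todorish preserves d here (none of its changes turn any other segment into d), so the proto-segment is *d.
Verify the candidate proto-form against each daughter:
Todorish: *kenutad > kenusad > kinusad  (by intervocalic lenition, pre-nasal raising)
Momir: start from *kenutad.
  rule 1 (vowel merger): kenutad → kenuted
  rule 2 (unconditioned shift): kenuted → kenutet
  ⇒ Momir kenutet
Only *kenutad yields all of Todorish kinusad, Momir kenutet.

*kenutad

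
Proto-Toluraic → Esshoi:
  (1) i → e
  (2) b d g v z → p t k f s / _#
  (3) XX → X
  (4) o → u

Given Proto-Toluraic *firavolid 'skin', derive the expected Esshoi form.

Esshoi: *firavolid
  firavolid → feravoled   [vowel merger]
  feravoled → feravolet   [final devoicing]
  feravolet (rule 3 does not apply)
  feravolet → feravulet   [vowel merger]
  giving Esshoi feravulet.

feravulet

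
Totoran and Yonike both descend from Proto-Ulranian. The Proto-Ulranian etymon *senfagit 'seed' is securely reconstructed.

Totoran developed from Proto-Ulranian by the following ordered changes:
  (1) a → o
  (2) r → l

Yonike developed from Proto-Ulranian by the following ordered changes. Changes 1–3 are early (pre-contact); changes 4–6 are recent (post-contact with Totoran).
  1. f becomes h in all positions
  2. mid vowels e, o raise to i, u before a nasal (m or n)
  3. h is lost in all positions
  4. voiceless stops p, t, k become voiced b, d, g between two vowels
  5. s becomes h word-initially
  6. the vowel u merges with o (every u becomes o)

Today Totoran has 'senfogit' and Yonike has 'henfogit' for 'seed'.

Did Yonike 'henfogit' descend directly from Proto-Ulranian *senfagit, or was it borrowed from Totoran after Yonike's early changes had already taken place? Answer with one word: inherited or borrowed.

If inherited, *senfagit would pass through all of Yonike's changes:
Yonike: start from *senfagit.
  rule 1 (unconditioned shift): senfagit → senhagit
  rule 2 (pre-nasal raising): senhagit → sinhagit
  rule 3 (h-loss): sinhagit → sinagit
  rule 4: no change — sinagit
  rule 5 (debuccalisation): sinagit → hinagit
  rule 6: no change — hinagit
  ⇒ Yonike hinagit
If borrowed from Totoran 'senfogit' after the early changes, it would undergo only the recent ones:
  rule 4 (intervocalic voicing): no change (senfogit)
  rule 5 (debuccalisation): senfogit → henfogit
  rule 6 (vowel merger): no change (henfogit)
  ⇒ as a loan: henfogit
Yonike 'henfogit' matches the loan outcome 'henfogit', not the inherited 'hinagit' — it skipped the early Yonike changes, so it was borrowed from Totoran.

borrowed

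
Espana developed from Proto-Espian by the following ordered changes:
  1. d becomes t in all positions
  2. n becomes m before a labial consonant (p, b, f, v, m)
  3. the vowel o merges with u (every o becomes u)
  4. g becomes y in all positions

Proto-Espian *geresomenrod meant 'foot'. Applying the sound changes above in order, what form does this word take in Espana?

Espana: start from *geresomenrod.
  rule 1 (unconditioned shift): geresomenrod → geresomenrot
  rule 2: no change — geresomenrot
  rule 3 (vowel merger): geresomenrot → geresumenrut
  rule 4 (unconditioned shift): geresumenrut → yeresumenrut
  ⇒ Espana yeresumenrut

yeresumenrut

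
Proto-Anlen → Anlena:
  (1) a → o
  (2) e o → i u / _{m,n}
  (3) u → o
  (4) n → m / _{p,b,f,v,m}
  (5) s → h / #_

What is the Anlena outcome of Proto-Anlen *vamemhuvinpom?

vomimhovimpom

Anlena: *vamemhuvinpom
  vamemhuvinpom → vomemhuvinpom   [vowel merger]
  vomemhuvinpom → vumimhuvinpum   [pre-nasal raising]
  vumimhuvinpum → vomimhovinpom   [vowel merger]
  vomimhovinpom → vomimhovimpom   [nasal place assimilation]
  vomimhovimpom (rule 5 does not apply)
  giving Anlena vomimhovimpom.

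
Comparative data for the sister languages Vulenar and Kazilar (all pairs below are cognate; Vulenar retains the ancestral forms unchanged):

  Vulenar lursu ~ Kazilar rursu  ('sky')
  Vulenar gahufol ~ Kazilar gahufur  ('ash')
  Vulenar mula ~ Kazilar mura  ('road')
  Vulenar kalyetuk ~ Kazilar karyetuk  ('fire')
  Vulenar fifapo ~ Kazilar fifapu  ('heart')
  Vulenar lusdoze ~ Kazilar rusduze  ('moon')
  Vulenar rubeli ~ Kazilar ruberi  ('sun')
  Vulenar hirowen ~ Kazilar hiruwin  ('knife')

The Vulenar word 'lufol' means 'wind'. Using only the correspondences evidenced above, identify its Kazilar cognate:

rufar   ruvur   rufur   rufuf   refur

lursu ~ rursu, lusdoze ~ rusduze — Vulenar l corresponds to Kazilar r word-initially before a back vowel.
gahufol ~ gahufur, lusdoze ~ rusduze — Vulenar o corresponds to Kazilar u after a consonant, before a consonant other than r, m, n, p, b, f, v.
gahufol ~ gahufur — Vulenar l corresponds to Kazilar r word-finally.
Applying these to Vulenar 'lufol':
  lufol → rufol   (l→r word-initially before a back vowel)
  rufol → ruful   (o→u after a consonant, before a consonant other than r, m, n, p, b, f, v)
  ruful → rufur   (l→r word-finally)
So the Kazilar cognate is 'rufur'.

rufur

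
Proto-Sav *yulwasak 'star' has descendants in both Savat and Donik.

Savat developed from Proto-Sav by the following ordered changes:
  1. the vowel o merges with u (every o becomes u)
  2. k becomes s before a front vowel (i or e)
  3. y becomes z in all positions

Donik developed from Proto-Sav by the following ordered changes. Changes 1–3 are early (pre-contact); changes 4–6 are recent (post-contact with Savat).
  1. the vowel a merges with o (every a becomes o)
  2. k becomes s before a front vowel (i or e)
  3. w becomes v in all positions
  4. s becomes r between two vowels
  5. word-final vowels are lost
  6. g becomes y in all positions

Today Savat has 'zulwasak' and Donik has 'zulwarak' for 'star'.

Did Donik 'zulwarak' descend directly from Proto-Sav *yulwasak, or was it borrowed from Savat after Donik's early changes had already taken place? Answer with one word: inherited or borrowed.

borrowed

If inherited, *yulwasak would pass through all of Donik's changes:
Donik: *yulwasak > yulwosok > yulvosok > yulvorok  (by vowel merger, unconditioned shift, rhotacism)
If borrowed from Savat 'zulwasak' after the early changes, it would undergo only the recent ones:
  rule 4 (rhotacism): zulwasak → zulwarak
  rule 5 (apocope): no change (zulwarak)
  rule 6 (unconditioned shift): no change (zulwarak)
  ⇒ as a loan: zulwarak
Donik 'zulwarak' matches the loan outcome 'zulwarak', not the inherited 'yulvorok' — it skipped the early Donik changes, so it was borrowed from Savat.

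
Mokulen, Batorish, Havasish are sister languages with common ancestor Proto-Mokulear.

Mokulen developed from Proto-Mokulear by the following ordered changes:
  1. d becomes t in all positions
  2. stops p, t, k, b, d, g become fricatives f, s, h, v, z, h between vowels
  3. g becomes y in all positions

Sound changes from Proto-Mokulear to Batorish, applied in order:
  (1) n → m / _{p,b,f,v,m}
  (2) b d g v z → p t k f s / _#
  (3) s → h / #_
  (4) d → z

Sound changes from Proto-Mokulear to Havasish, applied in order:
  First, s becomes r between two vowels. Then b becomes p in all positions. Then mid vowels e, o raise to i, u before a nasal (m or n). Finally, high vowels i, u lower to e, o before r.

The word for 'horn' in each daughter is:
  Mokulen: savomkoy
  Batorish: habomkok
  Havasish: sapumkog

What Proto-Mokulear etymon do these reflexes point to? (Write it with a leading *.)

*sabomkog

Position 3: Mokulen has v, Batorish has b, Havasish has p. Batorish preserves b here (none of its changes turn any other segment into b), so the proto-segment is *b.
Position 4: Mokulen has o, Batorish has o, Havasish has u. Mokulen preserves o here (none of its changes turn any other segment into o), so the proto-segment is *o.
Position 1: Mokulen has s, Batorish has h, Havasish has s. Havasish preserves s here (none of its changes turn any other segment into s), so the proto-segment is *s.
Continuing position by position gives *sabomkog; check it forward:
Mokulen: *sabomkog
  sabomkog (rule 1 does not apply)
  sabomkog → savomkog   [intervocalic lenition]
  savomkog → savomkoy   [unconditioned shift]
  giving Mokulen savomkoy.
Batorish: start from *sabomkog.
  rule 1: no change — sabomkog
  rule 2 (final devoicing): sabomkog → sabomkok
  rule 3 (debuccalisation): sabomkok → habomkok
  rule 4: no change — habomkok
  ⇒ Batorish habomkok
Havasish: *sabomkog
  sabomkog (rule 1 does not apply)
  sabomkog → sapomkog   [unconditioned shift]
  sapomkog → sapumkog   [pre-nasal raising]
  sapumkog (rule 4 does not apply)
  giving Havasish sapumkog.
Only *sabomkog yields all of Mokulen savomkoy, Batorish habomkok, Havasish sapumkog.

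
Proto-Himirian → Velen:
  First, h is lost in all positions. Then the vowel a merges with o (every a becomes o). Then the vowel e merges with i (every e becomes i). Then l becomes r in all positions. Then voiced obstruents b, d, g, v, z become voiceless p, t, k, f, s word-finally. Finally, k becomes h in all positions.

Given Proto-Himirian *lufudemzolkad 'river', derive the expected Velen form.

rufudimzorhot

Velen: *lufudemzolkad
  lufudemzolkad (rule 1 does not apply)
  lufudemzolkad → lufudemzolkod   [vowel merger]
  lufudemzolkod → lufudimzolkod   [vowel merger]
  lufudimzolkod → rufudimzorkod   [unconditioned shift]
  rufudimzorkod → rufudimzorkot   [final devoicing]
  rufudimzorkot → rufudimzorhot   [unconditioned shift]
  giving Velen rufudimzorhot.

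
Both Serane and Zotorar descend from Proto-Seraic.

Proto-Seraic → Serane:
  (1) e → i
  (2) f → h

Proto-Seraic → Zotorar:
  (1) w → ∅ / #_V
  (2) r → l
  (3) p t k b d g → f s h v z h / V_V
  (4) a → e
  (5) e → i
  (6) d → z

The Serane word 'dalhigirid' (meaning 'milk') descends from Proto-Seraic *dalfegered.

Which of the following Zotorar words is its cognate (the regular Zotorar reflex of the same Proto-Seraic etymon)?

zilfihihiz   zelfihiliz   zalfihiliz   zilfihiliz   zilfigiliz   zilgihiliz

zilfihiliz

Zotorar: *dalfegered
  dalfegered (rule 1 does not apply)
  dalfegered → dalfegeled   [unconditioned shift]
  dalfegeled → dalfeheled   [intervocalic lenition]
  dalfeheled → delfeheled   [vowel merger]
  delfeheled → dilfihilid   [vowel merger]
  dilfihilid → zilfihiliz   [unconditioned shift]
  giving Zotorar zilfihiliz.
Only 'zilfihiliz' matches the regular Zotorar development of *dalfegered.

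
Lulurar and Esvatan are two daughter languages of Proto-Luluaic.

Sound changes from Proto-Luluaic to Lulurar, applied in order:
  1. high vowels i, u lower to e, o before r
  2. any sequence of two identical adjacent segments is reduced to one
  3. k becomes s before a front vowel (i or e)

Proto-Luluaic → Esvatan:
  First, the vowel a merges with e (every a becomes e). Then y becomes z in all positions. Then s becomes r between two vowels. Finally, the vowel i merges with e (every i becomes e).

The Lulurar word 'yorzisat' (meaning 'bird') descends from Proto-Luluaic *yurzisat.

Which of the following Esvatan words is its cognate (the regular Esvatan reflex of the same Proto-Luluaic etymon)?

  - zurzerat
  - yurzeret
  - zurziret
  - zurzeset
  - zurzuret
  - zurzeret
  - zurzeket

Esvatan: start from *yurzisat.
  rule 1 (vowel merger): yurzisat → yurziset
  rule 2 (unconditioned shift): yurziset → zurziset
  rule 3 (rhotacism): zurziset → zurziret
  rule 4 (vowel merger): zurziret → zurzeret
  ⇒ Esvatan zurzeret
The other candidates each miss or misapply at least one Esvatan change.

zurzeret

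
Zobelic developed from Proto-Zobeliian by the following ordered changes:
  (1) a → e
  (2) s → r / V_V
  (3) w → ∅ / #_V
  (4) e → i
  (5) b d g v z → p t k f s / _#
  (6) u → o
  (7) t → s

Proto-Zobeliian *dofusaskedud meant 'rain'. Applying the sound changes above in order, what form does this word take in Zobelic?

doforiskidos

Zobelic: *dofusaskedud > dofuseskedud > dofureskedud > dofuriskidud > dofuriskidut > doforiskidot > doforiskidos  (by vowel merger, rhotacism, vowel merger, final devoicing, vowel merger, unconditioned shift)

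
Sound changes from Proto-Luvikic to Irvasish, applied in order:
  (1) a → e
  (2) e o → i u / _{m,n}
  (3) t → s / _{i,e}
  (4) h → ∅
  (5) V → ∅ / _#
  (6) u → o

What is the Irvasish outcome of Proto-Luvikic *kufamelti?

kofimels

Irvasish: *kufamelti
  kufamelti → kufemelti   [vowel merger]
  kufemelti → kufimelti   [pre-nasal raising]
  kufimelti → kufimelsi   [palatalisation]
  kufimelsi (rule 4 does not apply)
  kufimelsi → kufimels   [apocope]
  kufimels → kofimels   [vowel merger]
  giving Irvasish kofimels.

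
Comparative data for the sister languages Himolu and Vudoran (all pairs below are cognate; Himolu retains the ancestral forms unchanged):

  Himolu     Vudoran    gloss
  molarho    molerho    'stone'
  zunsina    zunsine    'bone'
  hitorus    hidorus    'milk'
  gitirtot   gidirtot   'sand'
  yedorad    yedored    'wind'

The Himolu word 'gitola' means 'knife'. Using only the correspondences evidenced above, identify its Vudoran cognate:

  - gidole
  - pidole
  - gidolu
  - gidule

gidole

hitorus ~ hidorus — Himolu t corresponds to Vudoran d between vowels (before a back vowel).
zunsina ~ zunsine — Himolu a corresponds to Vudoran e word-finally.
Applying these to Himolu 'gitola':
  gitola → gidola   (t→d between vowels (before a back vowel))
  gidola → gidole   (a→e word-finally)
So the Vudoran cognate is 'gidole'.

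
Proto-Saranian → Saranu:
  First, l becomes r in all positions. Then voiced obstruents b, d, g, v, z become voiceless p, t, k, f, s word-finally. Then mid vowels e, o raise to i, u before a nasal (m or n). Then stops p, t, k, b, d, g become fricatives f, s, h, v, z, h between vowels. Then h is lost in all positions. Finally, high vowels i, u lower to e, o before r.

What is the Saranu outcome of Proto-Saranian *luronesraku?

Saranu: start from *luronesraku.
  rule 1 (unconditioned shift): luronesraku → ruronesraku
  rule 2: no change — ruronesraku
  rule 3 (pre-nasal raising): ruronesraku → rurunesraku
  rule 4 (intervocalic lenition): rurunesraku → rurunesrahu
  rule 5 (h-loss): rurunesrahu → rurunesrau
  rule 6 (pre-rhotic lowering): rurunesrau → rorunesrau
  ⇒ Saranu rorunesrau

rorunesrau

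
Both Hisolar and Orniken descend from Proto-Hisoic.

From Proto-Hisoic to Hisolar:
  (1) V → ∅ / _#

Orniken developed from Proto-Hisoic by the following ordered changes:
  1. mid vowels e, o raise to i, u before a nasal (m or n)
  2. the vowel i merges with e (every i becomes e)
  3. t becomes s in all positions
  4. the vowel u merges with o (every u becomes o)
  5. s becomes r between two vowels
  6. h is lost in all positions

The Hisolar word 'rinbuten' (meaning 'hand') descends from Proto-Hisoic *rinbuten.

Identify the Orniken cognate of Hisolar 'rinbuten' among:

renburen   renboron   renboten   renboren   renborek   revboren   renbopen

renboren

Orniken: *rinbuten
  rinbuten → rinbutin   [pre-nasal raising]
  rinbutin → renbuten   [vowel merger]
  renbuten → renbusen   [unconditioned shift]
  renbusen → renbosen   [vowel merger]
  renbosen → renboren   [rhotacism]
  renboren (rule 6 does not apply)
  giving Orniken renboren.
Among the options, 'renboren' alone shows every Orniken change applied in order.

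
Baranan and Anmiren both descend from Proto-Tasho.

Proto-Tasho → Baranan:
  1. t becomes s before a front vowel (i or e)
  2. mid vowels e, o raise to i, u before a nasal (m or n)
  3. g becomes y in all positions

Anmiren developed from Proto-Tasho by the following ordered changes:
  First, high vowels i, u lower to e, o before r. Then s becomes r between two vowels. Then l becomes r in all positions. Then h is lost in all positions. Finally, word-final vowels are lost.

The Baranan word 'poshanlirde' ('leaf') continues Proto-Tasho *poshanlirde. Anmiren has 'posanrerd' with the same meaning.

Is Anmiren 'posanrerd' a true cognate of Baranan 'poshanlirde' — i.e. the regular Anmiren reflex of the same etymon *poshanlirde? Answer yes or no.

yes

Derive the expected Anmiren reflex of *poshanlirde:
Anmiren: start from *poshanlirde.
  rule 1 (pre-rhotic lowering): poshanlirde → poshanlerde
  rule 2: no change — poshanlerde
  rule 3 (unconditioned shift): poshanlerde → poshanrerde
  rule 4 (h-loss): poshanrerde → posanrerde
  rule 5 (apocope): posanrerde → posanrerd
  ⇒ Anmiren posanrerd
Anmiren 'posanrerd' matches the regular reflex exactly, so the pair is cognate.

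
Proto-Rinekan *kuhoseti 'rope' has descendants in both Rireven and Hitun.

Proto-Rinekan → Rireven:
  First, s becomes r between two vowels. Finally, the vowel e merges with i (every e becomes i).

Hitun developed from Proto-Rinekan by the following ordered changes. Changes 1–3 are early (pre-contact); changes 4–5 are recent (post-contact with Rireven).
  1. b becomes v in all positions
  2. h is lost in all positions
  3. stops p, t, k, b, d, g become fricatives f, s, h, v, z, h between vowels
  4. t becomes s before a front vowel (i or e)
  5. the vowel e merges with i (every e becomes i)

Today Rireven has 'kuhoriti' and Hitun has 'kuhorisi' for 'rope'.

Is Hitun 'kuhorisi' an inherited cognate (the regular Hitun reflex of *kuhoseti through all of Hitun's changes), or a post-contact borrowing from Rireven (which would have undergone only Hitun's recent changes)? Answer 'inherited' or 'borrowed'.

borrowed

If inherited, *kuhoseti would pass through all of Hitun's changes:
Hitun: start from *kuhoseti.
  rule 1: no change — kuhoseti
  rule 2 (h-loss): kuhoseti → kuoseti
  rule 3 (intervocalic lenition): kuoseti → kuosesi
  rule 4: no change — kuosesi
  rule 5 (vowel merger): kuosesi → kuosisi
  ⇒ Hitun kuosisi
If borrowed from Rireven 'kuhoriti' after the early changes, it would undergo only the recent ones:
  rule 4 (palatalisation): kuhoriti → kuhorisi
  rule 5 (vowel merger): no change (kuhorisi)
  ⇒ as a loan: kuhorisi
Hitun 'kuhorisi' matches the loan outcome 'kuhorisi', not the inherited 'kuosisi' — it skipped the early Hitun changes, so it was borrowed from Rireven.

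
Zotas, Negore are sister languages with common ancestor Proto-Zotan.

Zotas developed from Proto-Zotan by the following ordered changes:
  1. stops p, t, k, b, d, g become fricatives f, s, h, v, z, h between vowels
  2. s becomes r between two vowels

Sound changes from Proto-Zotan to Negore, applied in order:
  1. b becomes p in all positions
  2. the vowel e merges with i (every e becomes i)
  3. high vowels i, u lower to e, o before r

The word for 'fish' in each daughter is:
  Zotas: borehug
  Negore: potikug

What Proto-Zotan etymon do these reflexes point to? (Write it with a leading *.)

*botekug

Position 5: Zotas has h, Negore has k. Negore preserves k here (none of its changes turn any other segment into k), so the proto-segment is *k.
Position 4: Zotas has e, Negore has i. Zotas preserves e here (none of its changes turn any other segment into e), so the proto-segment is *e.
Verify the candidate proto-form against each daughter:
Zotas: start from *botekug.
  rule 1 (intervocalic lenition): botekug → bosehug
  rule 2 (rhotacism): bosehug → borehug
  ⇒ Zotas borehug
Negore: *botekug > potekug > potikug  (by unconditioned shift, vowel merger)
Only *botekug yields all of Zotas borehug, Negore potikug.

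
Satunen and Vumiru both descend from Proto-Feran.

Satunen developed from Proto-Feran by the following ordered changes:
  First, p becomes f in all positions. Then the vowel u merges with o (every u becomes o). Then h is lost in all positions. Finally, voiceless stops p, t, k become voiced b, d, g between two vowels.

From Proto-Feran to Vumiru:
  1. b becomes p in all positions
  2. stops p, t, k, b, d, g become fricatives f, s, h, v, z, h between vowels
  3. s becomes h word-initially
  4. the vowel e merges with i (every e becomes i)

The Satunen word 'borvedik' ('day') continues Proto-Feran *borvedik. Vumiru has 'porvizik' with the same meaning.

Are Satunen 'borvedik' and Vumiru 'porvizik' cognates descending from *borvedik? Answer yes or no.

yes

Derive the expected Vumiru reflex of *borvedik:
Vumiru: *borvedik
  borvedik → porvedik   [unconditioned shift]
  porvedik → porvezik   [intervocalic lenition]
  porvezik (rule 3 does not apply)
  porvezik → porvizik   [vowel merger]
  giving Vumiru porvizik.
Vumiru 'porvizik' matches the regular reflex exactly, so the pair is cognate.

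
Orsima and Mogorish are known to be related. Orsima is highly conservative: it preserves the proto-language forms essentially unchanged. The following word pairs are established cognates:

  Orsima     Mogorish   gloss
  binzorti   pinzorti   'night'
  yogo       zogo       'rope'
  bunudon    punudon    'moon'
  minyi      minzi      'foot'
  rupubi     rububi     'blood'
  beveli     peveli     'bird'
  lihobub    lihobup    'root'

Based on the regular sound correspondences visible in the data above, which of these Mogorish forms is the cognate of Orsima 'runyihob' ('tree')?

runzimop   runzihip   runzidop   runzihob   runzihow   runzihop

minyi ~ minzi — Orsima y corresponds to Mogorish z after a consonant, before a front vowel.
lihobub ~ lihobup — Orsima b corresponds to Mogorish p word-finally.
Applying these to Orsima 'runyihob':
  runyihob → runzihob   (y→z after a consonant, before a front vowel)
  runzihob → runzihop   (b→p word-finally)
So the Mogorish cognate is 'runzihop'.

runzihop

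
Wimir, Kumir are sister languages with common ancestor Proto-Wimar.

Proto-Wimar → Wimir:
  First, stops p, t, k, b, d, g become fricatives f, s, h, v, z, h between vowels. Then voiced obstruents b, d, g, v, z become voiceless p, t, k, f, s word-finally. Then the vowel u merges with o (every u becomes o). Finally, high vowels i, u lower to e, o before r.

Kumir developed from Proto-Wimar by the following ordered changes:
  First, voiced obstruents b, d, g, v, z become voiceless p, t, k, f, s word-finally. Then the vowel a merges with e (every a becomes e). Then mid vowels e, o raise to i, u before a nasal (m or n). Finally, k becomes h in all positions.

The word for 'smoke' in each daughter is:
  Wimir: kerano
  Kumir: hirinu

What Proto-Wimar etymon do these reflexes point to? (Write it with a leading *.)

*kiranu

Position 1: Wimir has k, Kumir has h. Taking the neighbouring segments as reconstructed: Wimir k can only go back to *k; Kumir h could go back to *k or *h — the one source consistent with every daughter is *k.
Position 4: Wimir has a, Kumir has i. Wimir preserves a here (none of its changes turn any other segment into a), so the proto-segment is *a.
Verify the candidate proto-form against each daughter:
Wimir: *kiranu
  kiranu (rule 1 does not apply)
  kiranu (rule 2 does not apply)
  kiranu → kirano   [vowel merger]
  kirano → kerano   [pre-rhotic lowering]
  giving Wimir kerano.
Kumir: start from *kiranu.
  rule 1: no change — kiranu
  rule 2 (vowel merger): kiranu → kirenu
  rule 3 (pre-nasal raising): kirenu → kirinu
  rule 4 (unconditioned shift): kirinu → hirinu
  ⇒ Kumir hirinu
*kiranu is the unique common source.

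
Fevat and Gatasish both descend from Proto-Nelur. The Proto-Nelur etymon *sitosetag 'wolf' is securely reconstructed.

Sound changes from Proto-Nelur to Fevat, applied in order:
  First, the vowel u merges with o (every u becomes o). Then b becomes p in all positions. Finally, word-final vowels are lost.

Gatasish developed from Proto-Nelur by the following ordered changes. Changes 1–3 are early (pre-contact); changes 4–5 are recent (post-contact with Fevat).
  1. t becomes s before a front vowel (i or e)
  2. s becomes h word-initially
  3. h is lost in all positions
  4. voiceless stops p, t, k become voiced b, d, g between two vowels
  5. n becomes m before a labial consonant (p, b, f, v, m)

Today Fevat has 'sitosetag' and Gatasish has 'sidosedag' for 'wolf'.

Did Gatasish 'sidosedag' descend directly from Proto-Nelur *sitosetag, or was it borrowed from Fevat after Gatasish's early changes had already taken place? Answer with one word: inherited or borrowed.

borrowed

If inherited, *sitosetag would pass through all of Gatasish's changes:
Gatasish: *sitosetag
  sitosetag (rule 1 does not apply)
  sitosetag → hitosetag   [debuccalisation]
  hitosetag → itosetag   [h-loss]
  itosetag → idosedag   [intervocalic voicing]
  idosedag (rule 5 does not apply)
  giving Gatasish idosedag.
If borrowed from Fevat 'sitosetag' after the early changes, it would undergo only the recent ones:
  rule 4 (intervocalic voicing): sitosetag → sidosedag
  rule 5 (nasal place assimilation): no change (sidosedag)
  ⇒ as a loan: sidosedag
Gatasish 'sidosedag' matches the loan outcome 'sidosedag', not the inherited 'idosedag' — it skipped the early Gatasish changes, so it was borrowed from Fevat.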